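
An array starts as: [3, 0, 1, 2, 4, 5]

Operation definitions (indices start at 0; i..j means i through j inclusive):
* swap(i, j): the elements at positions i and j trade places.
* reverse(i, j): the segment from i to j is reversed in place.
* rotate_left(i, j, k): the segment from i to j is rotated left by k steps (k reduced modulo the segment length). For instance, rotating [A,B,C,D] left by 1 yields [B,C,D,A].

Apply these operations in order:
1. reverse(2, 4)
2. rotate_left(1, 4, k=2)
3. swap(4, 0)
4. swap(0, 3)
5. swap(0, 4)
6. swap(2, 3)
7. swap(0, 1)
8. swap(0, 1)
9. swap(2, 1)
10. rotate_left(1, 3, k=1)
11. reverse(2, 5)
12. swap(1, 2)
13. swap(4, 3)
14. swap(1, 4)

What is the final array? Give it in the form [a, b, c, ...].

After 1 (reverse(2, 4)): [3, 0, 4, 2, 1, 5]
After 2 (rotate_left(1, 4, k=2)): [3, 2, 1, 0, 4, 5]
After 3 (swap(4, 0)): [4, 2, 1, 0, 3, 5]
After 4 (swap(0, 3)): [0, 2, 1, 4, 3, 5]
After 5 (swap(0, 4)): [3, 2, 1, 4, 0, 5]
After 6 (swap(2, 3)): [3, 2, 4, 1, 0, 5]
After 7 (swap(0, 1)): [2, 3, 4, 1, 0, 5]
After 8 (swap(0, 1)): [3, 2, 4, 1, 0, 5]
After 9 (swap(2, 1)): [3, 4, 2, 1, 0, 5]
After 10 (rotate_left(1, 3, k=1)): [3, 2, 1, 4, 0, 5]
After 11 (reverse(2, 5)): [3, 2, 5, 0, 4, 1]
After 12 (swap(1, 2)): [3, 5, 2, 0, 4, 1]
After 13 (swap(4, 3)): [3, 5, 2, 4, 0, 1]
After 14 (swap(1, 4)): [3, 0, 2, 4, 5, 1]

Answer: [3, 0, 2, 4, 5, 1]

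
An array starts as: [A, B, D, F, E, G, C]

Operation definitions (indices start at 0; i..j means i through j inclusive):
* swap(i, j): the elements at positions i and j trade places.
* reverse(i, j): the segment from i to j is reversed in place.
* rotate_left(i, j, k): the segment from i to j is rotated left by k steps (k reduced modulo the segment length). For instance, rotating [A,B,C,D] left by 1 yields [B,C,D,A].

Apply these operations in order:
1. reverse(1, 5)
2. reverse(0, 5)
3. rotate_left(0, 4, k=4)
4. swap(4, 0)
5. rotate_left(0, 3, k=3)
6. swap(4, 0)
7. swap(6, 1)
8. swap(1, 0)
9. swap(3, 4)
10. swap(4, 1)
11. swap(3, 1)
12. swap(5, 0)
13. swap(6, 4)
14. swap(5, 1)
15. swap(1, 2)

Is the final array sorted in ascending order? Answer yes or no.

Answer: yes

Derivation:
After 1 (reverse(1, 5)): [A, G, E, F, D, B, C]
After 2 (reverse(0, 5)): [B, D, F, E, G, A, C]
After 3 (rotate_left(0, 4, k=4)): [G, B, D, F, E, A, C]
After 4 (swap(4, 0)): [E, B, D, F, G, A, C]
After 5 (rotate_left(0, 3, k=3)): [F, E, B, D, G, A, C]
After 6 (swap(4, 0)): [G, E, B, D, F, A, C]
After 7 (swap(6, 1)): [G, C, B, D, F, A, E]
After 8 (swap(1, 0)): [C, G, B, D, F, A, E]
After 9 (swap(3, 4)): [C, G, B, F, D, A, E]
After 10 (swap(4, 1)): [C, D, B, F, G, A, E]
After 11 (swap(3, 1)): [C, F, B, D, G, A, E]
After 12 (swap(5, 0)): [A, F, B, D, G, C, E]
After 13 (swap(6, 4)): [A, F, B, D, E, C, G]
After 14 (swap(5, 1)): [A, C, B, D, E, F, G]
After 15 (swap(1, 2)): [A, B, C, D, E, F, G]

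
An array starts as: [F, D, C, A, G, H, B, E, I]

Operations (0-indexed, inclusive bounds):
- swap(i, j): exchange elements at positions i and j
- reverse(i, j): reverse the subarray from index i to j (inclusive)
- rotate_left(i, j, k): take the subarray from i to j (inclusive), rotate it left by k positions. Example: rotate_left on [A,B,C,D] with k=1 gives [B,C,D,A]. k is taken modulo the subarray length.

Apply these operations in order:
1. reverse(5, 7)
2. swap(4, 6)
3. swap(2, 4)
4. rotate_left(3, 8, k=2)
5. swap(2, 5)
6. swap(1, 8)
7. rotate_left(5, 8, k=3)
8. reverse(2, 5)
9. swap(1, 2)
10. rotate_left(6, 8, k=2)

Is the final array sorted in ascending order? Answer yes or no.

After 1 (reverse(5, 7)): [F, D, C, A, G, E, B, H, I]
After 2 (swap(4, 6)): [F, D, C, A, B, E, G, H, I]
After 3 (swap(2, 4)): [F, D, B, A, C, E, G, H, I]
After 4 (rotate_left(3, 8, k=2)): [F, D, B, E, G, H, I, A, C]
After 5 (swap(2, 5)): [F, D, H, E, G, B, I, A, C]
After 6 (swap(1, 8)): [F, C, H, E, G, B, I, A, D]
After 7 (rotate_left(5, 8, k=3)): [F, C, H, E, G, D, B, I, A]
After 8 (reverse(2, 5)): [F, C, D, G, E, H, B, I, A]
After 9 (swap(1, 2)): [F, D, C, G, E, H, B, I, A]
After 10 (rotate_left(6, 8, k=2)): [F, D, C, G, E, H, A, B, I]

Answer: no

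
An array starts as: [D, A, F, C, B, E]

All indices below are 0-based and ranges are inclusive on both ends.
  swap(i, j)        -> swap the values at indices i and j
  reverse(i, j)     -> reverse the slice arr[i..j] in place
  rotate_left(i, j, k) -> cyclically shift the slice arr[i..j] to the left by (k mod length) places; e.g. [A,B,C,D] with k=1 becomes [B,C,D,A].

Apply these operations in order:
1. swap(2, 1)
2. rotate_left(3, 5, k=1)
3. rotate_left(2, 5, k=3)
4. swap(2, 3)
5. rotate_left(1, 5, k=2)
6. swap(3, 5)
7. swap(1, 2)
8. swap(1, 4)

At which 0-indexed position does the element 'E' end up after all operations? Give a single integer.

After 1 (swap(2, 1)): [D, F, A, C, B, E]
After 2 (rotate_left(3, 5, k=1)): [D, F, A, B, E, C]
After 3 (rotate_left(2, 5, k=3)): [D, F, C, A, B, E]
After 4 (swap(2, 3)): [D, F, A, C, B, E]
After 5 (rotate_left(1, 5, k=2)): [D, C, B, E, F, A]
After 6 (swap(3, 5)): [D, C, B, A, F, E]
After 7 (swap(1, 2)): [D, B, C, A, F, E]
After 8 (swap(1, 4)): [D, F, C, A, B, E]

Answer: 5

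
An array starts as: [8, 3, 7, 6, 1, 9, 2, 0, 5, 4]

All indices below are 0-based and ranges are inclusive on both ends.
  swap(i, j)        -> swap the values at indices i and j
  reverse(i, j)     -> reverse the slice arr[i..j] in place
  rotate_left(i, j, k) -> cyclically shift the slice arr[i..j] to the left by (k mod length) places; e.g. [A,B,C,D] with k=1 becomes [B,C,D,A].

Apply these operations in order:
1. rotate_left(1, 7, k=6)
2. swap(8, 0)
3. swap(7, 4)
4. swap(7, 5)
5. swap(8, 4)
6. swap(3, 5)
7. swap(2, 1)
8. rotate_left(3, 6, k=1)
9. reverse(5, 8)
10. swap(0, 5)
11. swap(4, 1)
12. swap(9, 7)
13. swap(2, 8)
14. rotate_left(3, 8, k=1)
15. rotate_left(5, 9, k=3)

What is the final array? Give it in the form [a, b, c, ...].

Answer: [2, 7, 9, 3, 5, 8, 6, 1, 4, 0]

Derivation:
After 1 (rotate_left(1, 7, k=6)): [8, 0, 3, 7, 6, 1, 9, 2, 5, 4]
After 2 (swap(8, 0)): [5, 0, 3, 7, 6, 1, 9, 2, 8, 4]
After 3 (swap(7, 4)): [5, 0, 3, 7, 2, 1, 9, 6, 8, 4]
After 4 (swap(7, 5)): [5, 0, 3, 7, 2, 6, 9, 1, 8, 4]
After 5 (swap(8, 4)): [5, 0, 3, 7, 8, 6, 9, 1, 2, 4]
After 6 (swap(3, 5)): [5, 0, 3, 6, 8, 7, 9, 1, 2, 4]
After 7 (swap(2, 1)): [5, 3, 0, 6, 8, 7, 9, 1, 2, 4]
After 8 (rotate_left(3, 6, k=1)): [5, 3, 0, 8, 7, 9, 6, 1, 2, 4]
After 9 (reverse(5, 8)): [5, 3, 0, 8, 7, 2, 1, 6, 9, 4]
After 10 (swap(0, 5)): [2, 3, 0, 8, 7, 5, 1, 6, 9, 4]
After 11 (swap(4, 1)): [2, 7, 0, 8, 3, 5, 1, 6, 9, 4]
After 12 (swap(9, 7)): [2, 7, 0, 8, 3, 5, 1, 4, 9, 6]
After 13 (swap(2, 8)): [2, 7, 9, 8, 3, 5, 1, 4, 0, 6]
After 14 (rotate_left(3, 8, k=1)): [2, 7, 9, 3, 5, 1, 4, 0, 8, 6]
After 15 (rotate_left(5, 9, k=3)): [2, 7, 9, 3, 5, 8, 6, 1, 4, 0]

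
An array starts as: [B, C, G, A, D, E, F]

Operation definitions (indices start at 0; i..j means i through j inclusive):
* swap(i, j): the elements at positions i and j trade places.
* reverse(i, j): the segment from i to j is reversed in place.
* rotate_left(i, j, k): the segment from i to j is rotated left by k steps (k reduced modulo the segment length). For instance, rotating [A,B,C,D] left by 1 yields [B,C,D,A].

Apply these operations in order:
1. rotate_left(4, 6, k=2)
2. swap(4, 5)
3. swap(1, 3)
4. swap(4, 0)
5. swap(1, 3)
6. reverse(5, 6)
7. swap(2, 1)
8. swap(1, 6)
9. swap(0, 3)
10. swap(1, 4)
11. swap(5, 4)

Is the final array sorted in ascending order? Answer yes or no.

After 1 (rotate_left(4, 6, k=2)): [B, C, G, A, F, D, E]
After 2 (swap(4, 5)): [B, C, G, A, D, F, E]
After 3 (swap(1, 3)): [B, A, G, C, D, F, E]
After 4 (swap(4, 0)): [D, A, G, C, B, F, E]
After 5 (swap(1, 3)): [D, C, G, A, B, F, E]
After 6 (reverse(5, 6)): [D, C, G, A, B, E, F]
After 7 (swap(2, 1)): [D, G, C, A, B, E, F]
After 8 (swap(1, 6)): [D, F, C, A, B, E, G]
After 9 (swap(0, 3)): [A, F, C, D, B, E, G]
After 10 (swap(1, 4)): [A, B, C, D, F, E, G]
After 11 (swap(5, 4)): [A, B, C, D, E, F, G]

Answer: yes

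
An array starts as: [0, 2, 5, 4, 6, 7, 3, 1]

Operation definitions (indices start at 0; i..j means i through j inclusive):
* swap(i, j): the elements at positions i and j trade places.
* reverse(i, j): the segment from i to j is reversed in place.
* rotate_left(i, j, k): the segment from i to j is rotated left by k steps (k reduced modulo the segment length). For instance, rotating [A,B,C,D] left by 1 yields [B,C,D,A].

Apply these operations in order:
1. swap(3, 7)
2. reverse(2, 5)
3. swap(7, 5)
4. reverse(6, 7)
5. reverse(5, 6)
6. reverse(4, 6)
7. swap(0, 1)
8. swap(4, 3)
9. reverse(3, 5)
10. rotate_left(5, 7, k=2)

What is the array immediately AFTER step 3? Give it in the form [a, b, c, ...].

After 1 (swap(3, 7)): [0, 2, 5, 1, 6, 7, 3, 4]
After 2 (reverse(2, 5)): [0, 2, 7, 6, 1, 5, 3, 4]
After 3 (swap(7, 5)): [0, 2, 7, 6, 1, 4, 3, 5]

Answer: [0, 2, 7, 6, 1, 4, 3, 5]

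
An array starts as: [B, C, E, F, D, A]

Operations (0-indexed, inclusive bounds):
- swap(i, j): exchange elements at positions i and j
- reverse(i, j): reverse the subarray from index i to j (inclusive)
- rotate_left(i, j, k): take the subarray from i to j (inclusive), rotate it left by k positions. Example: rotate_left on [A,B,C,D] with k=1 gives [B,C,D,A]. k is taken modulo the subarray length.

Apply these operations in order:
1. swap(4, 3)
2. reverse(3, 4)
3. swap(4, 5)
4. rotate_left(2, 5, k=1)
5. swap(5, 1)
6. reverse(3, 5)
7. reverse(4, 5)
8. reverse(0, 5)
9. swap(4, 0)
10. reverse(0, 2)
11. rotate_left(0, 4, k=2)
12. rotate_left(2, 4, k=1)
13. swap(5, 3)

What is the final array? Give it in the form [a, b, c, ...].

Answer: [E, F, C, B, D, A]

Derivation:
After 1 (swap(4, 3)): [B, C, E, D, F, A]
After 2 (reverse(3, 4)): [B, C, E, F, D, A]
After 3 (swap(4, 5)): [B, C, E, F, A, D]
After 4 (rotate_left(2, 5, k=1)): [B, C, F, A, D, E]
After 5 (swap(5, 1)): [B, E, F, A, D, C]
After 6 (reverse(3, 5)): [B, E, F, C, D, A]
After 7 (reverse(4, 5)): [B, E, F, C, A, D]
After 8 (reverse(0, 5)): [D, A, C, F, E, B]
After 9 (swap(4, 0)): [E, A, C, F, D, B]
After 10 (reverse(0, 2)): [C, A, E, F, D, B]
After 11 (rotate_left(0, 4, k=2)): [E, F, D, C, A, B]
After 12 (rotate_left(2, 4, k=1)): [E, F, C, A, D, B]
After 13 (swap(5, 3)): [E, F, C, B, D, A]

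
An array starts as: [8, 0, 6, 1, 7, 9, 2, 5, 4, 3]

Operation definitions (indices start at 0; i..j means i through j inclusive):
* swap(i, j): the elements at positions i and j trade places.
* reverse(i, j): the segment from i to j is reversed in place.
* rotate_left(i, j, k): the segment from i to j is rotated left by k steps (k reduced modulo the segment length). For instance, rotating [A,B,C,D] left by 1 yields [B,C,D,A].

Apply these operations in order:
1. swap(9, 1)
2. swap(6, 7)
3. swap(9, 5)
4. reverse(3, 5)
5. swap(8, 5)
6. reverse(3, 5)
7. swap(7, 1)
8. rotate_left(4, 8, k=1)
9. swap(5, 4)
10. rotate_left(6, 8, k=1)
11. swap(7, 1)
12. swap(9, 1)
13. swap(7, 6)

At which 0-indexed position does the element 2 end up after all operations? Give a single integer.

After 1 (swap(9, 1)): [8, 3, 6, 1, 7, 9, 2, 5, 4, 0]
After 2 (swap(6, 7)): [8, 3, 6, 1, 7, 9, 5, 2, 4, 0]
After 3 (swap(9, 5)): [8, 3, 6, 1, 7, 0, 5, 2, 4, 9]
After 4 (reverse(3, 5)): [8, 3, 6, 0, 7, 1, 5, 2, 4, 9]
After 5 (swap(8, 5)): [8, 3, 6, 0, 7, 4, 5, 2, 1, 9]
After 6 (reverse(3, 5)): [8, 3, 6, 4, 7, 0, 5, 2, 1, 9]
After 7 (swap(7, 1)): [8, 2, 6, 4, 7, 0, 5, 3, 1, 9]
After 8 (rotate_left(4, 8, k=1)): [8, 2, 6, 4, 0, 5, 3, 1, 7, 9]
After 9 (swap(5, 4)): [8, 2, 6, 4, 5, 0, 3, 1, 7, 9]
After 10 (rotate_left(6, 8, k=1)): [8, 2, 6, 4, 5, 0, 1, 7, 3, 9]
After 11 (swap(7, 1)): [8, 7, 6, 4, 5, 0, 1, 2, 3, 9]
After 12 (swap(9, 1)): [8, 9, 6, 4, 5, 0, 1, 2, 3, 7]
After 13 (swap(7, 6)): [8, 9, 6, 4, 5, 0, 2, 1, 3, 7]

Answer: 6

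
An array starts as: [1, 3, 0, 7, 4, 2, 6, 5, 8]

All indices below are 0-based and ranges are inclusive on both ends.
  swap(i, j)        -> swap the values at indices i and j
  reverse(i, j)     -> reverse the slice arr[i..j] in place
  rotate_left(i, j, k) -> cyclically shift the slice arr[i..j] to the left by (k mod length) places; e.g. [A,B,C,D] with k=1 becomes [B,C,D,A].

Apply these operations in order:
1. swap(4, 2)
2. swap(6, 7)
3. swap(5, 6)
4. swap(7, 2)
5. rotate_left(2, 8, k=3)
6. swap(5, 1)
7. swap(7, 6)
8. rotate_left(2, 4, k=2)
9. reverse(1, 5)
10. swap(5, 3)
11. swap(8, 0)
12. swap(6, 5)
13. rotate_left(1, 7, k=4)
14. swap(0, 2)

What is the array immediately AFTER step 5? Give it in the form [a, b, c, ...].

Answer: [1, 3, 5, 2, 4, 8, 6, 7, 0]

Derivation:
After 1 (swap(4, 2)): [1, 3, 4, 7, 0, 2, 6, 5, 8]
After 2 (swap(6, 7)): [1, 3, 4, 7, 0, 2, 5, 6, 8]
After 3 (swap(5, 6)): [1, 3, 4, 7, 0, 5, 2, 6, 8]
After 4 (swap(7, 2)): [1, 3, 6, 7, 0, 5, 2, 4, 8]
After 5 (rotate_left(2, 8, k=3)): [1, 3, 5, 2, 4, 8, 6, 7, 0]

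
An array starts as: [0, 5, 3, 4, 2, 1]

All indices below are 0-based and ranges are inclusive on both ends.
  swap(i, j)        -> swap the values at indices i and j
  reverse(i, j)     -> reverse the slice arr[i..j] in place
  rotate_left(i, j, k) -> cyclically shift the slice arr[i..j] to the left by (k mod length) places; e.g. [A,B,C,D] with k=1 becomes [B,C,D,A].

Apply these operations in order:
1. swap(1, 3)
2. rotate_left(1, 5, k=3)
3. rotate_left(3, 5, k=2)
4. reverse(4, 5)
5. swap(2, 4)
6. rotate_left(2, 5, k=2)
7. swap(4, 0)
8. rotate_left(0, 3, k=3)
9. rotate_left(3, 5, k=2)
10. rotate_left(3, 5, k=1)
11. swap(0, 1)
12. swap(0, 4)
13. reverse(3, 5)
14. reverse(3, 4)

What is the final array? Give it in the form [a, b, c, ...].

After 1 (swap(1, 3)): [0, 4, 3, 5, 2, 1]
After 2 (rotate_left(1, 5, k=3)): [0, 2, 1, 4, 3, 5]
After 3 (rotate_left(3, 5, k=2)): [0, 2, 1, 5, 4, 3]
After 4 (reverse(4, 5)): [0, 2, 1, 5, 3, 4]
After 5 (swap(2, 4)): [0, 2, 3, 5, 1, 4]
After 6 (rotate_left(2, 5, k=2)): [0, 2, 1, 4, 3, 5]
After 7 (swap(4, 0)): [3, 2, 1, 4, 0, 5]
After 8 (rotate_left(0, 3, k=3)): [4, 3, 2, 1, 0, 5]
After 9 (rotate_left(3, 5, k=2)): [4, 3, 2, 5, 1, 0]
After 10 (rotate_left(3, 5, k=1)): [4, 3, 2, 1, 0, 5]
After 11 (swap(0, 1)): [3, 4, 2, 1, 0, 5]
After 12 (swap(0, 4)): [0, 4, 2, 1, 3, 5]
After 13 (reverse(3, 5)): [0, 4, 2, 5, 3, 1]
After 14 (reverse(3, 4)): [0, 4, 2, 3, 5, 1]

Answer: [0, 4, 2, 3, 5, 1]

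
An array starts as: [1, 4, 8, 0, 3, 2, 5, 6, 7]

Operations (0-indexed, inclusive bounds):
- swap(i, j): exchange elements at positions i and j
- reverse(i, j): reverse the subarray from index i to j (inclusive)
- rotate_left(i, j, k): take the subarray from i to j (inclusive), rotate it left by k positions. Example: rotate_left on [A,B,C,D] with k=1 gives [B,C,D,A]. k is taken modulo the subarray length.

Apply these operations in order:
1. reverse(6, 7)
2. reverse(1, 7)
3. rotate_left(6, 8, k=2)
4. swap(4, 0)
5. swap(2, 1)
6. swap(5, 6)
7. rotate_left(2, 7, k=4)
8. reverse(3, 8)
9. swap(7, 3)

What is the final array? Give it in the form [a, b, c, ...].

Answer: [3, 6, 0, 5, 7, 1, 2, 4, 8]

Derivation:
After 1 (reverse(6, 7)): [1, 4, 8, 0, 3, 2, 6, 5, 7]
After 2 (reverse(1, 7)): [1, 5, 6, 2, 3, 0, 8, 4, 7]
After 3 (rotate_left(6, 8, k=2)): [1, 5, 6, 2, 3, 0, 7, 8, 4]
After 4 (swap(4, 0)): [3, 5, 6, 2, 1, 0, 7, 8, 4]
After 5 (swap(2, 1)): [3, 6, 5, 2, 1, 0, 7, 8, 4]
After 6 (swap(5, 6)): [3, 6, 5, 2, 1, 7, 0, 8, 4]
After 7 (rotate_left(2, 7, k=4)): [3, 6, 0, 8, 5, 2, 1, 7, 4]
After 8 (reverse(3, 8)): [3, 6, 0, 4, 7, 1, 2, 5, 8]
After 9 (swap(7, 3)): [3, 6, 0, 5, 7, 1, 2, 4, 8]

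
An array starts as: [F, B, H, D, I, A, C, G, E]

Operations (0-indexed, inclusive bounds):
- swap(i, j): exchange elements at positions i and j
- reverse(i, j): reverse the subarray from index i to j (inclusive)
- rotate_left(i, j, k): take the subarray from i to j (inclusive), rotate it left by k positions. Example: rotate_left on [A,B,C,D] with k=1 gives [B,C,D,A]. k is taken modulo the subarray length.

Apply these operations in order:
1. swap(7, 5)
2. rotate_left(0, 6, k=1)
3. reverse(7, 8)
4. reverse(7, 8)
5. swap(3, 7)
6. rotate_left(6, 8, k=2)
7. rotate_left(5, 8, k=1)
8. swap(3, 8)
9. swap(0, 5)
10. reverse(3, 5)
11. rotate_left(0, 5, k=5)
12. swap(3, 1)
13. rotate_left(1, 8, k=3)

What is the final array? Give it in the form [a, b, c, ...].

Answer: [C, B, G, F, I, A, D, H, E]

Derivation:
After 1 (swap(7, 5)): [F, B, H, D, I, G, C, A, E]
After 2 (rotate_left(0, 6, k=1)): [B, H, D, I, G, C, F, A, E]
After 3 (reverse(7, 8)): [B, H, D, I, G, C, F, E, A]
After 4 (reverse(7, 8)): [B, H, D, I, G, C, F, A, E]
After 5 (swap(3, 7)): [B, H, D, A, G, C, F, I, E]
After 6 (rotate_left(6, 8, k=2)): [B, H, D, A, G, C, E, F, I]
After 7 (rotate_left(5, 8, k=1)): [B, H, D, A, G, E, F, I, C]
After 8 (swap(3, 8)): [B, H, D, C, G, E, F, I, A]
After 9 (swap(0, 5)): [E, H, D, C, G, B, F, I, A]
After 10 (reverse(3, 5)): [E, H, D, B, G, C, F, I, A]
After 11 (rotate_left(0, 5, k=5)): [C, E, H, D, B, G, F, I, A]
After 12 (swap(3, 1)): [C, D, H, E, B, G, F, I, A]
After 13 (rotate_left(1, 8, k=3)): [C, B, G, F, I, A, D, H, E]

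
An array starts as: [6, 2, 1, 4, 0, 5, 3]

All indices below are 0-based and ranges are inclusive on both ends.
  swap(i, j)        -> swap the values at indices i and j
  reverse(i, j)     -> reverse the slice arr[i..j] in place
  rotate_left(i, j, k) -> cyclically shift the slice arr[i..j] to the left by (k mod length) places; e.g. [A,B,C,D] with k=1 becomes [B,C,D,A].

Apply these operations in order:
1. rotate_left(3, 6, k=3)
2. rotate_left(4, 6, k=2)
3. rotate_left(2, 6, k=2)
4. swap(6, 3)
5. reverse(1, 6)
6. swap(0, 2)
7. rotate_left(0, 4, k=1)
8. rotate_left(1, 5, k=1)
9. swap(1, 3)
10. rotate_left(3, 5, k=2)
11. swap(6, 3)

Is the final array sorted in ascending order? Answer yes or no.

After 1 (rotate_left(3, 6, k=3)): [6, 2, 1, 3, 4, 0, 5]
After 2 (rotate_left(4, 6, k=2)): [6, 2, 1, 3, 5, 4, 0]
After 3 (rotate_left(2, 6, k=2)): [6, 2, 5, 4, 0, 1, 3]
After 4 (swap(6, 3)): [6, 2, 5, 3, 0, 1, 4]
After 5 (reverse(1, 6)): [6, 4, 1, 0, 3, 5, 2]
After 6 (swap(0, 2)): [1, 4, 6, 0, 3, 5, 2]
After 7 (rotate_left(0, 4, k=1)): [4, 6, 0, 3, 1, 5, 2]
After 8 (rotate_left(1, 5, k=1)): [4, 0, 3, 1, 5, 6, 2]
After 9 (swap(1, 3)): [4, 1, 3, 0, 5, 6, 2]
After 10 (rotate_left(3, 5, k=2)): [4, 1, 3, 6, 0, 5, 2]
After 11 (swap(6, 3)): [4, 1, 3, 2, 0, 5, 6]

Answer: no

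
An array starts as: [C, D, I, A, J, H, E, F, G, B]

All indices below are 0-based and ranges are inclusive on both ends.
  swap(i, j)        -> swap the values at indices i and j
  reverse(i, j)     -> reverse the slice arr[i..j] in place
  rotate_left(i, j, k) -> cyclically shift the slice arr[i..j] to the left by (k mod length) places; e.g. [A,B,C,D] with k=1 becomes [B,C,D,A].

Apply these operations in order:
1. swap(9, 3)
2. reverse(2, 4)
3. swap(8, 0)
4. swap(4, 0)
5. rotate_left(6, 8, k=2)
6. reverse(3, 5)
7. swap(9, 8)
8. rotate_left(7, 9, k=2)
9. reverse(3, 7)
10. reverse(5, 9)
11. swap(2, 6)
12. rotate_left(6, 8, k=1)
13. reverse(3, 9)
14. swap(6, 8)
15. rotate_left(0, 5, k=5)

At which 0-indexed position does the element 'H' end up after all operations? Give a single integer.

Answer: 8

Derivation:
After 1 (swap(9, 3)): [C, D, I, B, J, H, E, F, G, A]
After 2 (reverse(2, 4)): [C, D, J, B, I, H, E, F, G, A]
After 3 (swap(8, 0)): [G, D, J, B, I, H, E, F, C, A]
After 4 (swap(4, 0)): [I, D, J, B, G, H, E, F, C, A]
After 5 (rotate_left(6, 8, k=2)): [I, D, J, B, G, H, C, E, F, A]
After 6 (reverse(3, 5)): [I, D, J, H, G, B, C, E, F, A]
After 7 (swap(9, 8)): [I, D, J, H, G, B, C, E, A, F]
After 8 (rotate_left(7, 9, k=2)): [I, D, J, H, G, B, C, F, E, A]
After 9 (reverse(3, 7)): [I, D, J, F, C, B, G, H, E, A]
After 10 (reverse(5, 9)): [I, D, J, F, C, A, E, H, G, B]
After 11 (swap(2, 6)): [I, D, E, F, C, A, J, H, G, B]
After 12 (rotate_left(6, 8, k=1)): [I, D, E, F, C, A, H, G, J, B]
After 13 (reverse(3, 9)): [I, D, E, B, J, G, H, A, C, F]
After 14 (swap(6, 8)): [I, D, E, B, J, G, C, A, H, F]
After 15 (rotate_left(0, 5, k=5)): [G, I, D, E, B, J, C, A, H, F]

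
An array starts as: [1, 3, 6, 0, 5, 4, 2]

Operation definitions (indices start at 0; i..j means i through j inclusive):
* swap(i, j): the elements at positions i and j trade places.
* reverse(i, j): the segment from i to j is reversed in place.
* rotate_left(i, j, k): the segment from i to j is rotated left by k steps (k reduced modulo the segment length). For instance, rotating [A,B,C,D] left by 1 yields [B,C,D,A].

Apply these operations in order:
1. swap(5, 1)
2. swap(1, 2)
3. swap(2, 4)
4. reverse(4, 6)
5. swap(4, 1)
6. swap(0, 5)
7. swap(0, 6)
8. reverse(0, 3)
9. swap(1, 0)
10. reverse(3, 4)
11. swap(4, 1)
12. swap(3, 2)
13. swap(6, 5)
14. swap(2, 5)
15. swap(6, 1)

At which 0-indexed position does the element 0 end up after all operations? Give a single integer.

After 1 (swap(5, 1)): [1, 4, 6, 0, 5, 3, 2]
After 2 (swap(1, 2)): [1, 6, 4, 0, 5, 3, 2]
After 3 (swap(2, 4)): [1, 6, 5, 0, 4, 3, 2]
After 4 (reverse(4, 6)): [1, 6, 5, 0, 2, 3, 4]
After 5 (swap(4, 1)): [1, 2, 5, 0, 6, 3, 4]
After 6 (swap(0, 5)): [3, 2, 5, 0, 6, 1, 4]
After 7 (swap(0, 6)): [4, 2, 5, 0, 6, 1, 3]
After 8 (reverse(0, 3)): [0, 5, 2, 4, 6, 1, 3]
After 9 (swap(1, 0)): [5, 0, 2, 4, 6, 1, 3]
After 10 (reverse(3, 4)): [5, 0, 2, 6, 4, 1, 3]
After 11 (swap(4, 1)): [5, 4, 2, 6, 0, 1, 3]
After 12 (swap(3, 2)): [5, 4, 6, 2, 0, 1, 3]
After 13 (swap(6, 5)): [5, 4, 6, 2, 0, 3, 1]
After 14 (swap(2, 5)): [5, 4, 3, 2, 0, 6, 1]
After 15 (swap(6, 1)): [5, 1, 3, 2, 0, 6, 4]

Answer: 4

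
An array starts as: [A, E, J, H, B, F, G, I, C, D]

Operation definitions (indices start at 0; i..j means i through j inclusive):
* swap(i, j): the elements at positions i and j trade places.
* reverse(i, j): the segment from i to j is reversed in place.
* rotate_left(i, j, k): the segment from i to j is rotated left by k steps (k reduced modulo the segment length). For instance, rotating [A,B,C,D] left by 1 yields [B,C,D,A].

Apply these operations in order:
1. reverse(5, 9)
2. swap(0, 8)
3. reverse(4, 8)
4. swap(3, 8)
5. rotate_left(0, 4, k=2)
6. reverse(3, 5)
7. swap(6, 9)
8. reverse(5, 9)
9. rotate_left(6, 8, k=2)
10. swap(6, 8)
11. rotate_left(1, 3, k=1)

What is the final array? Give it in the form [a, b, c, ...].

After 1 (reverse(5, 9)): [A, E, J, H, B, D, C, I, G, F]
After 2 (swap(0, 8)): [G, E, J, H, B, D, C, I, A, F]
After 3 (reverse(4, 8)): [G, E, J, H, A, I, C, D, B, F]
After 4 (swap(3, 8)): [G, E, J, B, A, I, C, D, H, F]
After 5 (rotate_left(0, 4, k=2)): [J, B, A, G, E, I, C, D, H, F]
After 6 (reverse(3, 5)): [J, B, A, I, E, G, C, D, H, F]
After 7 (swap(6, 9)): [J, B, A, I, E, G, F, D, H, C]
After 8 (reverse(5, 9)): [J, B, A, I, E, C, H, D, F, G]
After 9 (rotate_left(6, 8, k=2)): [J, B, A, I, E, C, F, H, D, G]
After 10 (swap(6, 8)): [J, B, A, I, E, C, D, H, F, G]
After 11 (rotate_left(1, 3, k=1)): [J, A, I, B, E, C, D, H, F, G]

Answer: [J, A, I, B, E, C, D, H, F, G]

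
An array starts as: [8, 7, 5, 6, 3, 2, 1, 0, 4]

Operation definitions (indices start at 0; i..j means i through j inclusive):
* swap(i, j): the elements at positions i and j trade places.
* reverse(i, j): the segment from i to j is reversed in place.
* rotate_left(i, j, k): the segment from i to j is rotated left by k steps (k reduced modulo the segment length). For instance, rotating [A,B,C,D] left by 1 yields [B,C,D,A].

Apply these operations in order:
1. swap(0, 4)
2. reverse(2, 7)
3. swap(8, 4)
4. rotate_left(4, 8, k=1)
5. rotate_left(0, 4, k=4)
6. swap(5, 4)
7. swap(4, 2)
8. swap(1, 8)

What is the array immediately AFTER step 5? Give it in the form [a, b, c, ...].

Answer: [8, 3, 7, 0, 1, 6, 5, 2, 4]

Derivation:
After 1 (swap(0, 4)): [3, 7, 5, 6, 8, 2, 1, 0, 4]
After 2 (reverse(2, 7)): [3, 7, 0, 1, 2, 8, 6, 5, 4]
After 3 (swap(8, 4)): [3, 7, 0, 1, 4, 8, 6, 5, 2]
After 4 (rotate_left(4, 8, k=1)): [3, 7, 0, 1, 8, 6, 5, 2, 4]
After 5 (rotate_left(0, 4, k=4)): [8, 3, 7, 0, 1, 6, 5, 2, 4]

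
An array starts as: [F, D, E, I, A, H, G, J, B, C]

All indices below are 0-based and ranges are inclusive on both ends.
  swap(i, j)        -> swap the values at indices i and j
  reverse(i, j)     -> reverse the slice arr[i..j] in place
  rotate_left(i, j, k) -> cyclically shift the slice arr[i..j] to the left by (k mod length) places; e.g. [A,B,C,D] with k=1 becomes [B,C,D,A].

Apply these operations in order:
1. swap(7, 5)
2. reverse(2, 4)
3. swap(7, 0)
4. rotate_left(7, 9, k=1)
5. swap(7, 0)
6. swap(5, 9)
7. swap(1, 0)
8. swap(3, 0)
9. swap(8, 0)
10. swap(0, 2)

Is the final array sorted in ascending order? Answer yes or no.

After 1 (swap(7, 5)): [F, D, E, I, A, J, G, H, B, C]
After 2 (reverse(2, 4)): [F, D, A, I, E, J, G, H, B, C]
After 3 (swap(7, 0)): [H, D, A, I, E, J, G, F, B, C]
After 4 (rotate_left(7, 9, k=1)): [H, D, A, I, E, J, G, B, C, F]
After 5 (swap(7, 0)): [B, D, A, I, E, J, G, H, C, F]
After 6 (swap(5, 9)): [B, D, A, I, E, F, G, H, C, J]
After 7 (swap(1, 0)): [D, B, A, I, E, F, G, H, C, J]
After 8 (swap(3, 0)): [I, B, A, D, E, F, G, H, C, J]
After 9 (swap(8, 0)): [C, B, A, D, E, F, G, H, I, J]
After 10 (swap(0, 2)): [A, B, C, D, E, F, G, H, I, J]

Answer: yes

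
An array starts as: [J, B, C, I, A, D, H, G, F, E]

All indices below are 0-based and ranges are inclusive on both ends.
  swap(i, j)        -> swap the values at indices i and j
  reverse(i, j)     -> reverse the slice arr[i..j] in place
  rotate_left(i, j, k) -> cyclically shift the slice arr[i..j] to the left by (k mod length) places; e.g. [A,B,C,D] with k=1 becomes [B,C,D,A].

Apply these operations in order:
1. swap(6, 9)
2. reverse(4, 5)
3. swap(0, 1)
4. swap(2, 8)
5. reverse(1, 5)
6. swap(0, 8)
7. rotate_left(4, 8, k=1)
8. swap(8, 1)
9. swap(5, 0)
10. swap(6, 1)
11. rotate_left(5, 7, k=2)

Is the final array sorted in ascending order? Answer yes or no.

Answer: no

Derivation:
After 1 (swap(6, 9)): [J, B, C, I, A, D, E, G, F, H]
After 2 (reverse(4, 5)): [J, B, C, I, D, A, E, G, F, H]
After 3 (swap(0, 1)): [B, J, C, I, D, A, E, G, F, H]
After 4 (swap(2, 8)): [B, J, F, I, D, A, E, G, C, H]
After 5 (reverse(1, 5)): [B, A, D, I, F, J, E, G, C, H]
After 6 (swap(0, 8)): [C, A, D, I, F, J, E, G, B, H]
After 7 (rotate_left(4, 8, k=1)): [C, A, D, I, J, E, G, B, F, H]
After 8 (swap(8, 1)): [C, F, D, I, J, E, G, B, A, H]
After 9 (swap(5, 0)): [E, F, D, I, J, C, G, B, A, H]
After 10 (swap(6, 1)): [E, G, D, I, J, C, F, B, A, H]
After 11 (rotate_left(5, 7, k=2)): [E, G, D, I, J, B, C, F, A, H]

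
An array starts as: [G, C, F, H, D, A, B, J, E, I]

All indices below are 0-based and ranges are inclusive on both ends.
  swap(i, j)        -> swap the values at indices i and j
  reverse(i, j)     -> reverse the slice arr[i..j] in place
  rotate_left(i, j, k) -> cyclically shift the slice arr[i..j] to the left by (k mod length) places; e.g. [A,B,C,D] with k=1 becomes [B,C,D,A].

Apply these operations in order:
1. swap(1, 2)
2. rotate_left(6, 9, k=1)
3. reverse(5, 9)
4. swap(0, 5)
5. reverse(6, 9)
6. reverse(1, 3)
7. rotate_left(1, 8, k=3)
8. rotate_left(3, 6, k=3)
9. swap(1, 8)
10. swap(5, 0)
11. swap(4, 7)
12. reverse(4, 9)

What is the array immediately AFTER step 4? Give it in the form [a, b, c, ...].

After 1 (swap(1, 2)): [G, F, C, H, D, A, B, J, E, I]
After 2 (rotate_left(6, 9, k=1)): [G, F, C, H, D, A, J, E, I, B]
After 3 (reverse(5, 9)): [G, F, C, H, D, B, I, E, J, A]
After 4 (swap(0, 5)): [B, F, C, H, D, G, I, E, J, A]

Answer: [B, F, C, H, D, G, I, E, J, A]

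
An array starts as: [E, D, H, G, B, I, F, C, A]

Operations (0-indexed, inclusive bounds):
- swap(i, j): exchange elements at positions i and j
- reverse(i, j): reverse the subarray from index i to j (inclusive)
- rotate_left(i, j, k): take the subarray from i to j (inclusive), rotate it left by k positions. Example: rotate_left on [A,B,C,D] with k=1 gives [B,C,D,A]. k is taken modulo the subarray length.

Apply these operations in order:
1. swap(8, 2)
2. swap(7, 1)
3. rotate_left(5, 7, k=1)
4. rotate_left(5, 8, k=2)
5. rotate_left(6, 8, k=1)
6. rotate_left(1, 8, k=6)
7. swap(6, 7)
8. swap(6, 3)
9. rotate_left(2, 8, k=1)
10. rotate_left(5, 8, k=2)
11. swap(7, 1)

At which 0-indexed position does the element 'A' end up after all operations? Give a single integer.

Answer: 3

Derivation:
After 1 (swap(8, 2)): [E, D, A, G, B, I, F, C, H]
After 2 (swap(7, 1)): [E, C, A, G, B, I, F, D, H]
After 3 (rotate_left(5, 7, k=1)): [E, C, A, G, B, F, D, I, H]
After 4 (rotate_left(5, 8, k=2)): [E, C, A, G, B, I, H, F, D]
After 5 (rotate_left(6, 8, k=1)): [E, C, A, G, B, I, F, D, H]
After 6 (rotate_left(1, 8, k=6)): [E, D, H, C, A, G, B, I, F]
After 7 (swap(6, 7)): [E, D, H, C, A, G, I, B, F]
After 8 (swap(6, 3)): [E, D, H, I, A, G, C, B, F]
After 9 (rotate_left(2, 8, k=1)): [E, D, I, A, G, C, B, F, H]
After 10 (rotate_left(5, 8, k=2)): [E, D, I, A, G, F, H, C, B]
After 11 (swap(7, 1)): [E, C, I, A, G, F, H, D, B]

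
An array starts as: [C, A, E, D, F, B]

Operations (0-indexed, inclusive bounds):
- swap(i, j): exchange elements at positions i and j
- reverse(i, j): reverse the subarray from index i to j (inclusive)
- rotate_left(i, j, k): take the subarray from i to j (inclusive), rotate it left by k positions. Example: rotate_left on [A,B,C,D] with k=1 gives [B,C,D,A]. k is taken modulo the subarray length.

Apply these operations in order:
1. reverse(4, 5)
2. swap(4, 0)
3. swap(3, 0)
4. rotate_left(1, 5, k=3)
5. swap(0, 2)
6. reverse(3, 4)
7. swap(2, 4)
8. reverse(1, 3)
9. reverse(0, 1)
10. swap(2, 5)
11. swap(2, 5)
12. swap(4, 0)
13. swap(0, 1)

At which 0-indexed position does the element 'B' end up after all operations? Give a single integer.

After 1 (reverse(4, 5)): [C, A, E, D, B, F]
After 2 (swap(4, 0)): [B, A, E, D, C, F]
After 3 (swap(3, 0)): [D, A, E, B, C, F]
After 4 (rotate_left(1, 5, k=3)): [D, C, F, A, E, B]
After 5 (swap(0, 2)): [F, C, D, A, E, B]
After 6 (reverse(3, 4)): [F, C, D, E, A, B]
After 7 (swap(2, 4)): [F, C, A, E, D, B]
After 8 (reverse(1, 3)): [F, E, A, C, D, B]
After 9 (reverse(0, 1)): [E, F, A, C, D, B]
After 10 (swap(2, 5)): [E, F, B, C, D, A]
After 11 (swap(2, 5)): [E, F, A, C, D, B]
After 12 (swap(4, 0)): [D, F, A, C, E, B]
After 13 (swap(0, 1)): [F, D, A, C, E, B]

Answer: 5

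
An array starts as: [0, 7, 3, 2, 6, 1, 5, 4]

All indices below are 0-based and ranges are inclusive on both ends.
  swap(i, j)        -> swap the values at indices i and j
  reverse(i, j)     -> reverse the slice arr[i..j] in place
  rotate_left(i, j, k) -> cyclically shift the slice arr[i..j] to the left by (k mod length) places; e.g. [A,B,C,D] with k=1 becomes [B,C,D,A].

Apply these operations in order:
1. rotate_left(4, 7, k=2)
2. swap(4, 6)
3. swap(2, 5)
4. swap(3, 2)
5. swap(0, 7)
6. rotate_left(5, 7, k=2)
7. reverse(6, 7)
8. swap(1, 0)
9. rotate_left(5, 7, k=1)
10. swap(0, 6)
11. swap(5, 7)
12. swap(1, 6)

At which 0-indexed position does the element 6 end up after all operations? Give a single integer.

After 1 (rotate_left(4, 7, k=2)): [0, 7, 3, 2, 5, 4, 6, 1]
After 2 (swap(4, 6)): [0, 7, 3, 2, 6, 4, 5, 1]
After 3 (swap(2, 5)): [0, 7, 4, 2, 6, 3, 5, 1]
After 4 (swap(3, 2)): [0, 7, 2, 4, 6, 3, 5, 1]
After 5 (swap(0, 7)): [1, 7, 2, 4, 6, 3, 5, 0]
After 6 (rotate_left(5, 7, k=2)): [1, 7, 2, 4, 6, 0, 3, 5]
After 7 (reverse(6, 7)): [1, 7, 2, 4, 6, 0, 5, 3]
After 8 (swap(1, 0)): [7, 1, 2, 4, 6, 0, 5, 3]
After 9 (rotate_left(5, 7, k=1)): [7, 1, 2, 4, 6, 5, 3, 0]
After 10 (swap(0, 6)): [3, 1, 2, 4, 6, 5, 7, 0]
After 11 (swap(5, 7)): [3, 1, 2, 4, 6, 0, 7, 5]
After 12 (swap(1, 6)): [3, 7, 2, 4, 6, 0, 1, 5]

Answer: 4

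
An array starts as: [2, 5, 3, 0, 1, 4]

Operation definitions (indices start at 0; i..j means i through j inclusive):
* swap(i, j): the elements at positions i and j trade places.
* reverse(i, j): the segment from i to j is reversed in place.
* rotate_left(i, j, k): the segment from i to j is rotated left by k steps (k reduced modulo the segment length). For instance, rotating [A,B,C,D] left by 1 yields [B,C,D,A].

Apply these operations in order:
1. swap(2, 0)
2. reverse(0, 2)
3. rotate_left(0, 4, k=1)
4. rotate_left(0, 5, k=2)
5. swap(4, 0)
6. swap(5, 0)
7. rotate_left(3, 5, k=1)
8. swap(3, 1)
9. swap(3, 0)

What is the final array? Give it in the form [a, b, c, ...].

Answer: [1, 0, 2, 3, 5, 4]

Derivation:
After 1 (swap(2, 0)): [3, 5, 2, 0, 1, 4]
After 2 (reverse(0, 2)): [2, 5, 3, 0, 1, 4]
After 3 (rotate_left(0, 4, k=1)): [5, 3, 0, 1, 2, 4]
After 4 (rotate_left(0, 5, k=2)): [0, 1, 2, 4, 5, 3]
After 5 (swap(4, 0)): [5, 1, 2, 4, 0, 3]
After 6 (swap(5, 0)): [3, 1, 2, 4, 0, 5]
After 7 (rotate_left(3, 5, k=1)): [3, 1, 2, 0, 5, 4]
After 8 (swap(3, 1)): [3, 0, 2, 1, 5, 4]
After 9 (swap(3, 0)): [1, 0, 2, 3, 5, 4]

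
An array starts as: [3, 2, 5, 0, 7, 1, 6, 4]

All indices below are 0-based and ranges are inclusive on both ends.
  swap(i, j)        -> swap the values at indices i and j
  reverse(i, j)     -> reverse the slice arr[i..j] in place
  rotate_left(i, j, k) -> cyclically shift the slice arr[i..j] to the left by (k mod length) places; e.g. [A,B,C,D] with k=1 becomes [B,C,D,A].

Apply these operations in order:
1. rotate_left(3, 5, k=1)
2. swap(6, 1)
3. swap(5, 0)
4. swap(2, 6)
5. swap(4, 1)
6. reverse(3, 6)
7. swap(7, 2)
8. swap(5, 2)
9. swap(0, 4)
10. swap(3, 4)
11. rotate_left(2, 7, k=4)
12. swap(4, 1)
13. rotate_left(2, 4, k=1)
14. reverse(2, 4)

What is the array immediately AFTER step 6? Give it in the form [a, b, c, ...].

After 1 (rotate_left(3, 5, k=1)): [3, 2, 5, 7, 1, 0, 6, 4]
After 2 (swap(6, 1)): [3, 6, 5, 7, 1, 0, 2, 4]
After 3 (swap(5, 0)): [0, 6, 5, 7, 1, 3, 2, 4]
After 4 (swap(2, 6)): [0, 6, 2, 7, 1, 3, 5, 4]
After 5 (swap(4, 1)): [0, 1, 2, 7, 6, 3, 5, 4]
After 6 (reverse(3, 6)): [0, 1, 2, 5, 3, 6, 7, 4]

Answer: [0, 1, 2, 5, 3, 6, 7, 4]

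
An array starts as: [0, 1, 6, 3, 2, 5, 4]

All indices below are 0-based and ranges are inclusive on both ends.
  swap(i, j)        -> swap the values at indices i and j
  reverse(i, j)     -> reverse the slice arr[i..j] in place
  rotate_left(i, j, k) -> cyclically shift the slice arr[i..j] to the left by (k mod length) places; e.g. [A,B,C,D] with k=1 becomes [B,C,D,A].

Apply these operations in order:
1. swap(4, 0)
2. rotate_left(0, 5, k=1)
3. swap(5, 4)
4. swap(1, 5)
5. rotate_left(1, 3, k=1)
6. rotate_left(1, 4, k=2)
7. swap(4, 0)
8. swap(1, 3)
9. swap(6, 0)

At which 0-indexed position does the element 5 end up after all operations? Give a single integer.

After 1 (swap(4, 0)): [2, 1, 6, 3, 0, 5, 4]
After 2 (rotate_left(0, 5, k=1)): [1, 6, 3, 0, 5, 2, 4]
After 3 (swap(5, 4)): [1, 6, 3, 0, 2, 5, 4]
After 4 (swap(1, 5)): [1, 5, 3, 0, 2, 6, 4]
After 5 (rotate_left(1, 3, k=1)): [1, 3, 0, 5, 2, 6, 4]
After 6 (rotate_left(1, 4, k=2)): [1, 5, 2, 3, 0, 6, 4]
After 7 (swap(4, 0)): [0, 5, 2, 3, 1, 6, 4]
After 8 (swap(1, 3)): [0, 3, 2, 5, 1, 6, 4]
After 9 (swap(6, 0)): [4, 3, 2, 5, 1, 6, 0]

Answer: 3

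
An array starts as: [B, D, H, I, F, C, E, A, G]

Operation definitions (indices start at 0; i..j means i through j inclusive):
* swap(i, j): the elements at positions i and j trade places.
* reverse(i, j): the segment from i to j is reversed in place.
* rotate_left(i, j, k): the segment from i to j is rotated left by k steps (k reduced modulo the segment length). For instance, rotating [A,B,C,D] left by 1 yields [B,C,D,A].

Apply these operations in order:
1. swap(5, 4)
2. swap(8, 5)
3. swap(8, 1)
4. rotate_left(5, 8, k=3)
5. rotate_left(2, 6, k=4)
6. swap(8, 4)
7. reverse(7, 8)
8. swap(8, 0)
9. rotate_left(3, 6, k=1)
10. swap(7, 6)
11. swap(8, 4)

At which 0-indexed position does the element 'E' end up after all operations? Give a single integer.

After 1 (swap(5, 4)): [B, D, H, I, C, F, E, A, G]
After 2 (swap(8, 5)): [B, D, H, I, C, G, E, A, F]
After 3 (swap(8, 1)): [B, F, H, I, C, G, E, A, D]
After 4 (rotate_left(5, 8, k=3)): [B, F, H, I, C, D, G, E, A]
After 5 (rotate_left(2, 6, k=4)): [B, F, G, H, I, C, D, E, A]
After 6 (swap(8, 4)): [B, F, G, H, A, C, D, E, I]
After 7 (reverse(7, 8)): [B, F, G, H, A, C, D, I, E]
After 8 (swap(8, 0)): [E, F, G, H, A, C, D, I, B]
After 9 (rotate_left(3, 6, k=1)): [E, F, G, A, C, D, H, I, B]
After 10 (swap(7, 6)): [E, F, G, A, C, D, I, H, B]
After 11 (swap(8, 4)): [E, F, G, A, B, D, I, H, C]

Answer: 0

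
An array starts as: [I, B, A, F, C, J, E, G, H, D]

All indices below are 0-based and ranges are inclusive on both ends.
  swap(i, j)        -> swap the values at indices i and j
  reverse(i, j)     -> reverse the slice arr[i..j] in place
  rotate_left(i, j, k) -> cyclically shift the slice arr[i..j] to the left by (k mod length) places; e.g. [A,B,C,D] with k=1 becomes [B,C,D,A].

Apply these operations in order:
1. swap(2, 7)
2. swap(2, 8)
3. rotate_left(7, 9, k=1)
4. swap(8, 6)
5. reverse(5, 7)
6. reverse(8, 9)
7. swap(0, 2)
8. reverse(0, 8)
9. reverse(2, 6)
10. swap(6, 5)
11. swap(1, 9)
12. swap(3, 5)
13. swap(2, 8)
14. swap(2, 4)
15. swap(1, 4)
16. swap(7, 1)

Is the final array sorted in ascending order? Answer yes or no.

After 1 (swap(2, 7)): [I, B, G, F, C, J, E, A, H, D]
After 2 (swap(2, 8)): [I, B, H, F, C, J, E, A, G, D]
After 3 (rotate_left(7, 9, k=1)): [I, B, H, F, C, J, E, G, D, A]
After 4 (swap(8, 6)): [I, B, H, F, C, J, D, G, E, A]
After 5 (reverse(5, 7)): [I, B, H, F, C, G, D, J, E, A]
After 6 (reverse(8, 9)): [I, B, H, F, C, G, D, J, A, E]
After 7 (swap(0, 2)): [H, B, I, F, C, G, D, J, A, E]
After 8 (reverse(0, 8)): [A, J, D, G, C, F, I, B, H, E]
After 9 (reverse(2, 6)): [A, J, I, F, C, G, D, B, H, E]
After 10 (swap(6, 5)): [A, J, I, F, C, D, G, B, H, E]
After 11 (swap(1, 9)): [A, E, I, F, C, D, G, B, H, J]
After 12 (swap(3, 5)): [A, E, I, D, C, F, G, B, H, J]
After 13 (swap(2, 8)): [A, E, H, D, C, F, G, B, I, J]
After 14 (swap(2, 4)): [A, E, C, D, H, F, G, B, I, J]
After 15 (swap(1, 4)): [A, H, C, D, E, F, G, B, I, J]
After 16 (swap(7, 1)): [A, B, C, D, E, F, G, H, I, J]

Answer: yes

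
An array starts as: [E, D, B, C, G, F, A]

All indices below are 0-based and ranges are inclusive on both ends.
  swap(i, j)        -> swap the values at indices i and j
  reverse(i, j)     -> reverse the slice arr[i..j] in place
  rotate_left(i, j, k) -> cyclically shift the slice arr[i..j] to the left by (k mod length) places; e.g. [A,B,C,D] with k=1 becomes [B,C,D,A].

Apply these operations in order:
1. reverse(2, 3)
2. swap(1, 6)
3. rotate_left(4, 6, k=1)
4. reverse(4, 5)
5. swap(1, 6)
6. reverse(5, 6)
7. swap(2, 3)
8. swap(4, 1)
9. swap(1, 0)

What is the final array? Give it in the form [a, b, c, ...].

After 1 (reverse(2, 3)): [E, D, C, B, G, F, A]
After 2 (swap(1, 6)): [E, A, C, B, G, F, D]
After 3 (rotate_left(4, 6, k=1)): [E, A, C, B, F, D, G]
After 4 (reverse(4, 5)): [E, A, C, B, D, F, G]
After 5 (swap(1, 6)): [E, G, C, B, D, F, A]
After 6 (reverse(5, 6)): [E, G, C, B, D, A, F]
After 7 (swap(2, 3)): [E, G, B, C, D, A, F]
After 8 (swap(4, 1)): [E, D, B, C, G, A, F]
After 9 (swap(1, 0)): [D, E, B, C, G, A, F]

Answer: [D, E, B, C, G, A, F]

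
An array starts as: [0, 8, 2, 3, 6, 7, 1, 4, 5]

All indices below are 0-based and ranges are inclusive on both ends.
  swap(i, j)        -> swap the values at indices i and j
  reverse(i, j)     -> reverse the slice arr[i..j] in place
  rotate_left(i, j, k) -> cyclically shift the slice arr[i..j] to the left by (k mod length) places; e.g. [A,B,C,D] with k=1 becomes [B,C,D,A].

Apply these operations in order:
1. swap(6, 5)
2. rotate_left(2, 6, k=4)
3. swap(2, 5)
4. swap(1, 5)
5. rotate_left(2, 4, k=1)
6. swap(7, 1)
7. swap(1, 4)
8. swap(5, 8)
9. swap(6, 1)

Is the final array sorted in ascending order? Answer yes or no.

After 1 (swap(6, 5)): [0, 8, 2, 3, 6, 1, 7, 4, 5]
After 2 (rotate_left(2, 6, k=4)): [0, 8, 7, 2, 3, 6, 1, 4, 5]
After 3 (swap(2, 5)): [0, 8, 6, 2, 3, 7, 1, 4, 5]
After 4 (swap(1, 5)): [0, 7, 6, 2, 3, 8, 1, 4, 5]
After 5 (rotate_left(2, 4, k=1)): [0, 7, 2, 3, 6, 8, 1, 4, 5]
After 6 (swap(7, 1)): [0, 4, 2, 3, 6, 8, 1, 7, 5]
After 7 (swap(1, 4)): [0, 6, 2, 3, 4, 8, 1, 7, 5]
After 8 (swap(5, 8)): [0, 6, 2, 3, 4, 5, 1, 7, 8]
After 9 (swap(6, 1)): [0, 1, 2, 3, 4, 5, 6, 7, 8]

Answer: yes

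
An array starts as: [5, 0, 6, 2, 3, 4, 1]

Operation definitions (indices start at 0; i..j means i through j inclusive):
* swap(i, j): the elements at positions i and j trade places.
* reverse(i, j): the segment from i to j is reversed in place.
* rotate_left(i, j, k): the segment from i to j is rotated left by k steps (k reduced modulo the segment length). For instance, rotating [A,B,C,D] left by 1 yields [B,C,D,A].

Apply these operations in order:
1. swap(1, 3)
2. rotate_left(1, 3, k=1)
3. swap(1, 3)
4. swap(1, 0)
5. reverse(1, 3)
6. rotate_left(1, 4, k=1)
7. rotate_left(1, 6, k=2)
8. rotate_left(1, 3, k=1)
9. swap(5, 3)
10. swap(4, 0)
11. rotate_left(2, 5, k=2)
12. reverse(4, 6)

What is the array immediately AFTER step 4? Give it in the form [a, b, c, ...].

Answer: [2, 5, 0, 6, 3, 4, 1]

Derivation:
After 1 (swap(1, 3)): [5, 2, 6, 0, 3, 4, 1]
After 2 (rotate_left(1, 3, k=1)): [5, 6, 0, 2, 3, 4, 1]
After 3 (swap(1, 3)): [5, 2, 0, 6, 3, 4, 1]
After 4 (swap(1, 0)): [2, 5, 0, 6, 3, 4, 1]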